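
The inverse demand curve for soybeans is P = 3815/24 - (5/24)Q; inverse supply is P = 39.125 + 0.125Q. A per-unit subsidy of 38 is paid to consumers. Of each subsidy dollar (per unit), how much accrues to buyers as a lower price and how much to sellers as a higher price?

Pre-subsidy: 3815/24 - (5/24)Q = 39.125 + 0.125Q gives Q* = 359.5 and P* = 84.0625.
With the rebate, buyers effectively pay Pb = Ps − 38, where Ps is the price sellers receive.
On the curves, Pb = 3815/24 - (5/24)Q and Ps = 39.125 + 0.125Q; the wedge Ps − Pb = 38 gives 39.125 + 0.125Q − (3815/24 - (5/24)Q) = 38, so Q' = 473.5.
Then Pb = 3815/24 − (5/24)·473.5 = 60.3125 and Ps = 39.125 + 0.125·473.5 = 98.3125.
Buyers' price falls by P* − Pb = 84.0625 − 60.3125 = 23.75; sellers' price rises by Ps − P* = 98.3125 − 84.0625 = 14.25.

Buyers gain 23.75 per unit; sellers gain 14.25 per unit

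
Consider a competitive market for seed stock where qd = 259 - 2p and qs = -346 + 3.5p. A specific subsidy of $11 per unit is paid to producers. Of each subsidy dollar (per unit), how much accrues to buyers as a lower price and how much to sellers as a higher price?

Buyers gain $7 per unit; sellers gain $4 per unit

Pre-subsidy: 259 - 2p = -346 + 3.5p gives p* = 110, q* = 39.
With the subsidy, sellers receive ps = pb + 11 for each unit, where pb is the price buyers pay.
Supply in terms of pb becomes qs = -346 + 3.5(pb + 11) = -307.5 + 3.5pb. Setting this equal to demand: 259 - 2pb = -307.5 + 3.5pb, so pb = 103.
Sellers receive ps = 103 + 11 = 114; q' = 259 − 2·103 = 53.
Buyers' price falls by p* − pb = 110 − 103 = 7; sellers' price rises by ps − p* = 114 − 110 = 4.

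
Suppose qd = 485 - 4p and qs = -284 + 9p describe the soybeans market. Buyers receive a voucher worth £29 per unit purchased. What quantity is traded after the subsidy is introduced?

Pre-subsidy: 485 - 4p = -284 + 9p gives p* = 769/13, q* = 3229/13.
With the rebate, buyers effectively pay pb = ps − 29, where ps is the price sellers receive.
Demand in terms of ps becomes qd = 485 − 4(ps − 29) = 601 - 4ps. Setting this equal to supply: 601 - 4ps = -284 + 9ps, so ps = 885/13.
Buyers pay pb = 885/13 − 29 = 508/13; q' = -284 + 9·(885/13) = 4273/13.

q' = 4273/13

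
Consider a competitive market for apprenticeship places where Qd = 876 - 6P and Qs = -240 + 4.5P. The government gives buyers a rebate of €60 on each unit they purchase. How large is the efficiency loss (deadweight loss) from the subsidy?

Deadweight loss = 32400/7

Pre-subsidy: 876 - 6P = -240 + 4.5P gives P* = 744/7, Q* = 1668/7.
With the rebate, buyers effectively pay Pb = Ps − 60, where Ps is the price sellers receive.
Demand in terms of Ps becomes Qd = 876 − 6(Ps − 60) = 1236 - 6Ps. Setting this equal to supply: 1236 - 6Ps = -240 + 4.5Ps, so Ps = 984/7.
Buyers pay Pb = 984/7 − 60 = 564/7; Q' = -240 + 4.5·(984/7) = 2748/7.
The subsidy expands output by 2748/7 − 1668/7 = 1080/7 past the efficient level; on those units the gap between marginal cost and willingness to pay runs from 0 up to 60.
DWL = ½ × 60 × 1080/7 = 32400/7.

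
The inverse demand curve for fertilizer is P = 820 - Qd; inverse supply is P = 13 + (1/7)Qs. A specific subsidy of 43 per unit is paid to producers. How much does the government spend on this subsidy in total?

Pre-subsidy: 820 - Q = 13 + (1/7)Q gives Q* = 706.125 and P* = 113.875.
With the subsidy, sellers receive Ps = Pb + 43 for each unit, where Pb is the price buyers pay.
On the curves, Pb = 820 - Q and Ps = 13 + (1/7)Q; the wedge Ps − Pb = 43 gives 13 + (1/7)Q − (820 - Q) = 43, so Q' = 743.75.
Then Pb = 820 − 1·743.75 = 76.25 and Ps = 13 + (1/7)·743.75 = 119.25.
Government outlay = subsidy × quantity = 43 × 743.75 = 31981.25.

Government cost = 31981.25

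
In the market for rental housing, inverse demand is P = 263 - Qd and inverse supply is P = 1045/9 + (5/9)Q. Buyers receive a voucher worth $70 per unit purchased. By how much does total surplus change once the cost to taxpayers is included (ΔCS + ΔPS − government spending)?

Net change in total surplus = -$1575

Pre-subsidy: 263 - Q = 1045/9 + (5/9)Q gives Q* = 661/7 and P* = 1180/7.
With the rebate, buyers effectively pay Pb = Ps − 70, where Ps is the price sellers receive.
On the curves, Pb = 263 - Q and Ps = 1045/9 + (5/9)Q; the wedge Ps − Pb = 70 gives 1045/9 + (5/9)Q − (263 - Q) = 70, so Q' = 976/7.
Then Pb = 263 − 1·(976/7) = 865/7 and Ps = 1045/9 + (5/9)·(976/7) = 1355/7.
ΔCS = ½(661/7 + 976/7)(1180/7 − 865/7) = 73665/14; ΔPS = ½(661/7 + 976/7)(1355/7 − 1180/7) = 40925/14.
Government spending = 70 × 976/7 = 9760.
Net change = 73665/14 + 40925/14 − 9760 = -1575. The loss equals the DWL triangle ½·70·45.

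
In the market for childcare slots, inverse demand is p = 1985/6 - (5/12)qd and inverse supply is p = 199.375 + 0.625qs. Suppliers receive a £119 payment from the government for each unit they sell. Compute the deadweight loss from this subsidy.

Deadweight loss = £6797.28

Pre-subsidy: 1985/6 - (5/12)q = 199.375 + 0.625q gives q* = 126.2 and p* = 278.25.
With the subsidy, sellers receive ps = pb + 119 for each unit, where pb is the price buyers pay.
On the curves, pb = 1985/6 - (5/12)q and ps = 199.375 + 0.625q; the wedge ps − pb = 119 gives 199.375 + 0.625q − (1985/6 - (5/12)q) = 119, so q' = 240.44.
Then pb = 1985/6 − (5/12)·240.44 = 230.65 and ps = 199.375 + 0.625·240.44 = 349.65.
The subsidy expands output by 240.44 − 126.2 = 114.24 past the efficient level; on those units the gap between marginal cost and willingness to pay runs from 0 up to 119.
DWL = ½ × 119 × 114.24 = 6797.28.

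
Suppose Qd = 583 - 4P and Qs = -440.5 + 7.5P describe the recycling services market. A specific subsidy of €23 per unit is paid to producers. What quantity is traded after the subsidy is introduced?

Pre-subsidy: 583 - 4P = -440.5 + 7.5P gives P* = 89, Q* = 227.
With the subsidy, sellers receive Ps = Pb + 23 for each unit, where Pb is the price buyers pay.
Supply in terms of Pb becomes Qs = -440.5 + 7.5(Pb + 23) = -268 + 7.5Pb. Setting this equal to demand: 583 - 4Pb = -268 + 7.5Pb, so Pb = 74.
Sellers receive Ps = 74 + 23 = 97; Q' = 583 − 4·74 = 287.

Q' = 287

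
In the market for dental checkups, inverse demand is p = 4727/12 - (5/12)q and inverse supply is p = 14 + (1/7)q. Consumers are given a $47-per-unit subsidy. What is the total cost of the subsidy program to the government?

Pre-subsidy: 4727/12 - (5/12)q = 14 + (1/7)q gives q* = 679 and p* = 111.
With the rebate, buyers effectively pay pb = ps − 47, where ps is the price sellers receive.
On the curves, pb = 4727/12 - (5/12)q and ps = 14 + (1/7)q; the wedge ps − pb = 47 gives 14 + (1/7)q − (4727/12 - (5/12)q) = 47, so q' = 763.
Then pb = 4727/12 − (5/12)·763 = 76 and ps = 14 + (1/7)·763 = 123.
Government outlay = subsidy × quantity = 47 × 763 = 35861.

Government cost = $35861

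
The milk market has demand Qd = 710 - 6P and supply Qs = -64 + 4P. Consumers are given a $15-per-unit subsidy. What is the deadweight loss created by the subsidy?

Pre-subsidy: 710 - 6P = -64 + 4P gives P* = 77.4, Q* = 245.6.
With the rebate, buyers effectively pay Pb = Ps − 15, where Ps is the price sellers receive.
Demand in terms of Ps becomes Qd = 710 − 6(Ps − 15) = 800 - 6Ps. Setting this equal to supply: 800 - 6Ps = -64 + 4Ps, so Ps = 86.4.
Buyers pay Pb = 86.4 − 15 = 71.4; Q' = -64 + 4·86.4 = 281.6.
The subsidy expands output by 281.6 − 245.6 = 36 past the efficient level; on those units the gap between marginal cost and willingness to pay runs from 0 up to 15.
DWL = ½ × 15 × 36 = 270.

Deadweight loss = $270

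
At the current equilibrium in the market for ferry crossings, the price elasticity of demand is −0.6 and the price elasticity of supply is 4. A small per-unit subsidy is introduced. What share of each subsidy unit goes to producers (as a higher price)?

For a small subsidy around the equilibrium, the benefit split depends on the relative slopes, which at a point are proportional to the elasticities.
Buyer share = εs/(εs + |εd|) = 4/(4 + 0.6) = 20/23; seller share = |εd|/(εs + |εd|) = 3/23.
So producers capture 3/23 of the subsidy.

Producer share = 3/23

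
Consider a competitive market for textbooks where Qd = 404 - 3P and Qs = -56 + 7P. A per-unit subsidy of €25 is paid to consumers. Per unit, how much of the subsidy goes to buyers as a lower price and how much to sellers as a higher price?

Pre-subsidy: 404 - 3P = -56 + 7P gives P* = 46, Q* = 266.
With the rebate, buyers effectively pay Pb = Ps − 25, where Ps is the price sellers receive.
Demand in terms of Ps becomes Qd = 404 − 3(Ps − 25) = 479 - 3Ps. Setting this equal to supply: 479 - 3Ps = -56 + 7Ps, so Ps = 53.5.
Buyers pay Pb = 53.5 − 25 = 28.5; Q' = -56 + 7·53.5 = 318.5.
Buyers' price falls by P* − Pb = 46 − 28.5 = 17.5; sellers' price rises by Ps − P* = 53.5 − 46 = 7.5.

Buyers gain €17.5 per unit; sellers gain €7.5 per unit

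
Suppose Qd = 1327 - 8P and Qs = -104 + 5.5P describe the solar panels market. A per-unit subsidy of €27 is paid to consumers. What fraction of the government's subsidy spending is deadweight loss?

DWL / government spending = 44/567

Pre-subsidy: 1327 - 8P = -104 + 5.5P gives P* = 106, Q* = 479.
With the rebate, buyers effectively pay Pb = Ps − 27, where Ps is the price sellers receive.
Demand in terms of Ps becomes Qd = 1327 − 8(Ps − 27) = 1543 - 8Ps. Setting this equal to supply: 1543 - 8Ps = -104 + 5.5Ps, so Ps = 122.
Buyers pay Pb = 122 − 27 = 95; Q' = -104 + 5.5·122 = 567.
ΔCS = ½(479 + 567)(106 − 95) = 5753; ΔPS = ½(479 + 567)(122 − 106) = 8368.
Government spending = 27 × 567 = 15309.
DWL = ½ × 27 × (567 − 479) = 1188; fraction = 1188 / 15309 = 44/567.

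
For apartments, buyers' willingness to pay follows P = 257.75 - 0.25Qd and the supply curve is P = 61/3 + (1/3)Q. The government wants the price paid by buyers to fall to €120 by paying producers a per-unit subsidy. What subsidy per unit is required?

Required subsidy s = €84 per unit

At a buyer price of 120, quantity demanded is 1031 − 4·120 = 551.
Sellers supply 551 only when they receive Ps = 61/3 + (1/3)·551 = 204.
s = Ps − Pb = 204 − 120 = 84.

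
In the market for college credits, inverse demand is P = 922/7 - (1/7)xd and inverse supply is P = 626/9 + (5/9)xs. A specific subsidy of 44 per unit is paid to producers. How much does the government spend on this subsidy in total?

Pre-subsidy: 922/7 - (1/7)x = 626/9 + (5/9)x gives x* = 89 and P* = 119.
With the subsidy, sellers receive Ps = Pb + 44 for each unit, where Pb is the price buyers pay.
On the curves, Pb = 922/7 - (1/7)x and Ps = 626/9 + (5/9)x; the wedge Ps − Pb = 44 gives 626/9 + (5/9)x − (922/7 - (1/7)x) = 44, so x' = 152.
Then Pb = 922/7 − (1/7)·152 = 110 and Ps = 626/9 + (5/9)·152 = 154.
Government outlay = subsidy × quantity = 44 × 152 = 6688.

Government cost = 6688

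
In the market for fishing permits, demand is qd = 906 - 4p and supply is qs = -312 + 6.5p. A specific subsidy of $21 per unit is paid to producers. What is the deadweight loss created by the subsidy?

Deadweight loss = $546

Pre-subsidy: 906 - 4p = -312 + 6.5p gives p* = 116, q* = 442.
With the subsidy, sellers receive ps = pb + 21 for each unit, where pb is the price buyers pay.
Supply in terms of pb becomes qs = -312 + 6.5(pb + 21) = -175.5 + 6.5pb. Setting this equal to demand: 906 - 4pb = -175.5 + 6.5pb, so pb = 103.
Sellers receive ps = 103 + 21 = 124; q' = 906 − 4·103 = 494.
The subsidy expands output by 494 − 442 = 52 past the efficient level; on those units the gap between marginal cost and willingness to pay runs from 0 up to 21.
DWL = ½ × 21 × 52 = 546.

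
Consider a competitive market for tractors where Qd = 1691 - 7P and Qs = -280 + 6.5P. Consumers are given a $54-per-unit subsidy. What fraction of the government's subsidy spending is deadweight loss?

Pre-subsidy: 1691 - 7P = -280 + 6.5P gives P* = 146, Q* = 669.
With the rebate, buyers effectively pay Pb = Ps − 54, where Ps is the price sellers receive.
Demand in terms of Ps becomes Qd = 1691 − 7(Ps − 54) = 2069 - 7Ps. Setting this equal to supply: 2069 - 7Ps = -280 + 6.5Ps, so Ps = 174.
Buyers pay Pb = 174 − 54 = 120; Q' = -280 + 6.5·174 = 851.
ΔCS = ½(669 + 851)(146 − 120) = 19760; ΔPS = ½(669 + 851)(174 − 146) = 21280.
Government spending = 54 × 851 = 45954.
DWL = ½ × 54 × (851 − 669) = 4914; fraction = 4914 / 45954 = 91/851.

DWL / government spending = 91/851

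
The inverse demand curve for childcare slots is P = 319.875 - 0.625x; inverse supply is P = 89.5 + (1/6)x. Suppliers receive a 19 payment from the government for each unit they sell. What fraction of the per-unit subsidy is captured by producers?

Pre-subsidy: 319.875 - 0.625x = 89.5 + (1/6)x gives x* = 291 and P* = 138.
With the subsidy, sellers receive Ps = Pb + 19 for each unit, where Pb is the price buyers pay.
On the curves, Pb = 319.875 - 0.625x and Ps = 89.5 + (1/6)x; the wedge Ps − Pb = 19 gives 89.5 + (1/6)x − (319.875 - 0.625x) = 19, so x' = 315.
Then Pb = 319.875 − 0.625·315 = 123 and Ps = 89.5 + (1/6)·315 = 142.
Buyers' price falls by P* − Pb = 138 − 123 = 15; sellers' price rises by Ps − P* = 142 − 138 = 4.
So producers capture 4/19 = 4/19 of each unit of subsidy.

Producer share = 4/19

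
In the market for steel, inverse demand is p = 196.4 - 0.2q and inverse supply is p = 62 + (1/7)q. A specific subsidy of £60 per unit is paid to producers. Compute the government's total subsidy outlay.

Government cost = £34020

Pre-subsidy: 196.4 - 0.2q = 62 + (1/7)q gives q* = 392 and p* = 118.
With the subsidy, sellers receive ps = pb + 60 for each unit, where pb is the price buyers pay.
On the curves, pb = 196.4 - 0.2q and ps = 62 + (1/7)q; the wedge ps − pb = 60 gives 62 + (1/7)q − (196.4 - 0.2q) = 60, so q' = 567.
Then pb = 196.4 − 0.2·567 = 83 and ps = 62 + (1/7)·567 = 143.
Government outlay = subsidy × quantity = 60 × 567 = 34020.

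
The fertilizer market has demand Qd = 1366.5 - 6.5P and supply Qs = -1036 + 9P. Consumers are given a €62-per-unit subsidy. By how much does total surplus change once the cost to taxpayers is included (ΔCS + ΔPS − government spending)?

Net change in total surplus = -€7254

Pre-subsidy: 1366.5 - 6.5P = -1036 + 9P gives P* = 155, Q* = 359.
With the rebate, buyers effectively pay Pb = Ps − 62, where Ps is the price sellers receive.
Demand in terms of Ps becomes Qd = 1366.5 − 6.5(Ps − 62) = 1769.5 - 6.5Ps. Setting this equal to supply: 1769.5 - 6.5Ps = -1036 + 9Ps, so Ps = 181.
Buyers pay Pb = 181 − 62 = 119; Q' = -1036 + 9·181 = 593.
ΔCS = ½(359 + 593)(155 − 119) = 17136; ΔPS = ½(359 + 593)(181 − 155) = 12376.
Government spending = 62 × 593 = 36766.
Net change = 17136 + 12376 − 36766 = -7254. The loss equals the DWL triangle ½·62·234.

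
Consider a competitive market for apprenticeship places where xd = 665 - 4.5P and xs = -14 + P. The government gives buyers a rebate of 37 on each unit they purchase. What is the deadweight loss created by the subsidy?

Deadweight loss = 12321/22

Pre-subsidy: 665 - 4.5P = -14 + P gives P* = 1358/11, x* = 1204/11.
With the rebate, buyers effectively pay Pb = Ps − 37, where Ps is the price sellers receive.
Demand in terms of Ps becomes xd = 665 − 4.5(Ps − 37) = 831.5 - 4.5Ps. Setting this equal to supply: 831.5 - 4.5Ps = -14 + Ps, so Ps = 1691/11.
Buyers pay Pb = 1691/11 − 37 = 1284/11; x' = -14 + 1·(1691/11) = 1537/11.
The subsidy expands output by 1537/11 − 1204/11 = 333/11 past the efficient level; on those units the gap between marginal cost and willingness to pay runs from 0 up to 37.
DWL = ½ × 37 × 333/11 = 12321/22.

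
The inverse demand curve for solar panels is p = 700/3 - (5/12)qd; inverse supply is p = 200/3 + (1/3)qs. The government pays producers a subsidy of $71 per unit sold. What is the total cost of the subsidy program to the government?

Pre-subsidy: 700/3 - (5/12)q = 200/3 + (1/3)q gives q* = 2000/9 and p* = 3800/27.
With the subsidy, sellers receive ps = pb + 71 for each unit, where pb is the price buyers pay.
On the curves, pb = 700/3 - (5/12)q and ps = 200/3 + (1/3)q; the wedge ps − pb = 71 gives 200/3 + (1/3)q − (700/3 - (5/12)q) = 71, so q' = 2852/9.
Then pb = 700/3 − (5/12)·(2852/9) = 2735/27 and ps = 200/3 + (1/3)·(2852/9) = 4652/27.
Government outlay = subsidy × quantity = 71 × 2852/9 = 202492/9.

Government cost = 202492/9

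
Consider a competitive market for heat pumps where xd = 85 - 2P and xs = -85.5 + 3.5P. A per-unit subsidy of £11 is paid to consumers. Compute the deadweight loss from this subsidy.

Pre-subsidy: 85 - 2P = -85.5 + 3.5P gives P* = 31, x* = 23.
With the rebate, buyers effectively pay Pb = Ps − 11, where Ps is the price sellers receive.
Demand in terms of Ps becomes xd = 85 − 2(Ps − 11) = 107 - 2Ps. Setting this equal to supply: 107 - 2Ps = -85.5 + 3.5Ps, so Ps = 35.
Buyers pay Pb = 35 − 11 = 24; x' = -85.5 + 3.5·35 = 37.
The subsidy expands output by 37 − 23 = 14 past the efficient level; on those units the gap between marginal cost and willingness to pay runs from 0 up to 11.
DWL = ½ × 11 × 14 = 77.

Deadweight loss = £77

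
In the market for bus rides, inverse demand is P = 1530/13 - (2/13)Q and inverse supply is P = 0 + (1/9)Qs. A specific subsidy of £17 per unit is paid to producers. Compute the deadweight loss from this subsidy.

Deadweight loss = 33813/62

Pre-subsidy: 1530/13 - (2/13)Q = 0 + (1/9)Q gives Q* = 13770/31 and P* = 1530/31.
With the subsidy, sellers receive Ps = Pb + 17 for each unit, where Pb is the price buyers pay.
On the curves, Pb = 1530/13 - (2/13)Q and Ps = 0 + (1/9)Q; the wedge Ps − Pb = 17 gives 0 + (1/9)Q − (1530/13 - (2/13)Q) = 17, so Q' = 15759/31.
Then Pb = 1530/13 − (2/13)·(15759/31) = 1224/31 and Ps = 0 + (1/9)·(15759/31) = 1751/31.
The subsidy expands output by 15759/31 − 13770/31 = 1989/31 past the efficient level; on those units the gap between marginal cost and willingness to pay runs from 0 up to 17.
DWL = ½ × 17 × 1989/31 = 33813/62.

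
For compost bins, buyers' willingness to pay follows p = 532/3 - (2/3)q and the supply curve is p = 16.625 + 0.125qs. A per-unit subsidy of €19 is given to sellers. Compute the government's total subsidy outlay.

Government cost = €4313

Pre-subsidy: 532/3 - (2/3)q = 16.625 + 0.125q gives q* = 203 and p* = 42.
With the subsidy, sellers receive ps = pb + 19 for each unit, where pb is the price buyers pay.
On the curves, pb = 532/3 - (2/3)q and ps = 16.625 + 0.125q; the wedge ps − pb = 19 gives 16.625 + 0.125q − (532/3 - (2/3)q) = 19, so q' = 227.
Then pb = 532/3 − (2/3)·227 = 26 and ps = 16.625 + 0.125·227 = 45.
Government outlay = subsidy × quantity = 19 × 227 = 4313.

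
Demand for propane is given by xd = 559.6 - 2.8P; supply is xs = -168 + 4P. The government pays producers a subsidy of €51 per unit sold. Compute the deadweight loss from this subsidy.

Deadweight loss = €2142

Pre-subsidy: 559.6 - 2.8P = -168 + 4P gives P* = 107, x* = 260.
With the subsidy, sellers receive Ps = Pb + 51 for each unit, where Pb is the price buyers pay.
Supply in terms of Pb becomes xs = -168 + 4(Pb + 51) = 36 + 4Pb. Setting this equal to demand: 559.6 - 2.8Pb = 36 + 4Pb, so Pb = 77.
Sellers receive Ps = 77 + 51 = 128; x' = 559.6 − 2.8·77 = 344.
The subsidy expands output by 344 − 260 = 84 past the efficient level; on those units the gap between marginal cost and willingness to pay runs from 0 up to 51.
DWL = ½ × 51 × 84 = 2142.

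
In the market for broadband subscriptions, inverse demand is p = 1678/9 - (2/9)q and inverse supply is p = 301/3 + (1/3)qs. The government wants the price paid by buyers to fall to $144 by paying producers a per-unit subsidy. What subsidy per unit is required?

Required subsidy s = $20 per unit

At a buyer price of 144, quantity demanded is 839 − 4.5·144 = 191.
Sellers supply 191 only when they receive ps = 301/3 + (1/3)·191 = 164.
s = ps − pb = 164 − 144 = 20.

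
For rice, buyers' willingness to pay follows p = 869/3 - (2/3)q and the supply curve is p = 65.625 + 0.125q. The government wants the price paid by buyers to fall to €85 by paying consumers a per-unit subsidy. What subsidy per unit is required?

Required subsidy s = €19 per unit

At a buyer price of 85, quantity demanded is 434.5 − 1.5·85 = 307.
Sellers supply 307 only when they receive ps = 65.625 + 0.125·307 = 104.
s = ps − pb = 104 − 85 = 19.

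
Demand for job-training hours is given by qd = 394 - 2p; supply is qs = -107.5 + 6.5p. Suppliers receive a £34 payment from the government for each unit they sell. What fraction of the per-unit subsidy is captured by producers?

Pre-subsidy: 394 - 2p = -107.5 + 6.5p gives p* = 59, q* = 276.
With the subsidy, sellers receive ps = pb + 34 for each unit, where pb is the price buyers pay.
Supply in terms of pb becomes qs = -107.5 + 6.5(pb + 34) = 113.5 + 6.5pb. Setting this equal to demand: 394 - 2pb = 113.5 + 6.5pb, so pb = 33.
Sellers receive ps = 33 + 34 = 67; q' = 394 − 2·33 = 328.
Buyers' price falls by p* − pb = 59 − 33 = 26; sellers' price rises by ps − p* = 67 − 59 = 8.
So producers capture 8/34 = 4/17 of each unit of subsidy.

Producer share = 4/17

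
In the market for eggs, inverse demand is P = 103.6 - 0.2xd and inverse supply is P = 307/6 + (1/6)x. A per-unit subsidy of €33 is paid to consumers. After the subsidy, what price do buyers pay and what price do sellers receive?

Pre-subsidy: 103.6 - 0.2x = 307/6 + (1/6)x gives x* = 143 and P* = 75.
With the rebate, buyers effectively pay Pb = Ps − 33, where Ps is the price sellers receive.
On the curves, Pb = 103.6 - 0.2x and Ps = 307/6 + (1/6)x; the wedge Ps − Pb = 33 gives 307/6 + (1/6)x − (103.6 - 0.2x) = 33, so x' = 233.
Then Pb = 103.6 − 0.2·233 = 57 and Ps = 307/6 + (1/6)·233 = 90.

Buyers pay €57; sellers receive €90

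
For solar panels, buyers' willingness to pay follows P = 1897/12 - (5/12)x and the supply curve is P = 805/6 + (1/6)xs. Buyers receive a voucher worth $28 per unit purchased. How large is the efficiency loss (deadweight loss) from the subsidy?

Pre-subsidy: 1897/12 - (5/12)x = 805/6 + (1/6)x gives x* = 41 and P* = 141.
With the rebate, buyers effectively pay Pb = Ps − 28, where Ps is the price sellers receive.
On the curves, Pb = 1897/12 - (5/12)x and Ps = 805/6 + (1/6)x; the wedge Ps − Pb = 28 gives 805/6 + (1/6)x − (1897/12 - (5/12)x) = 28, so x' = 89.
Then Pb = 1897/12 − (5/12)·89 = 121 and Ps = 805/6 + (1/6)·89 = 149.
The subsidy expands output by 89 − 41 = 48 past the efficient level; on those units the gap between marginal cost and willingness to pay runs from 0 up to 28.
DWL = ½ × 28 × 48 = 672.

Deadweight loss = $672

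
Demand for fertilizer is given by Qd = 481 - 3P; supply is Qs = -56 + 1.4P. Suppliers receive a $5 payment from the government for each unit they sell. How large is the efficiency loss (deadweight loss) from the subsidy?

Deadweight loss = 525/44

Pre-subsidy: 481 - 3P = -56 + 1.4P gives P* = 2685/22, Q* = 2527/22.
With the subsidy, sellers receive Ps = Pb + 5 for each unit, where Pb is the price buyers pay.
Supply in terms of Pb becomes Qs = -56 + 1.4(Pb + 5) = -49 + 1.4Pb. Setting this equal to demand: 481 - 3Pb = -49 + 1.4Pb, so Pb = 1325/11.
Sellers receive Ps = 1325/11 + 5 = 1380/11; Q' = 481 − 3·(1325/11) = 1316/11.
The subsidy expands output by 1316/11 − 2527/22 = 105/22 past the efficient level; on those units the gap between marginal cost and willingness to pay runs from 0 up to 5.
DWL = ½ × 5 × 105/22 = 525/44.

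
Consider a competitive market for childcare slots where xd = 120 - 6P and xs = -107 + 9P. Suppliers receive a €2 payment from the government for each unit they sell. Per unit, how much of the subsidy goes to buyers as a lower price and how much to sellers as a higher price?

Buyers gain €1.2 per unit; sellers gain €0.8 per unit

Pre-subsidy: 120 - 6P = -107 + 9P gives P* = 227/15, x* = 29.2.
With the subsidy, sellers receive Ps = Pb + 2 for each unit, where Pb is the price buyers pay.
Supply in terms of Pb becomes xs = -107 + 9(Pb + 2) = -89 + 9Pb. Setting this equal to demand: 120 - 6Pb = -89 + 9Pb, so Pb = 209/15.
Sellers receive Ps = 209/15 + 2 = 239/15; x' = 120 − 6·(209/15) = 36.4.
Buyers' price falls by P* − Pb = 227/15 − 209/15 = 1.2; sellers' price rises by Ps − P* = 239/15 − 227/15 = 0.8.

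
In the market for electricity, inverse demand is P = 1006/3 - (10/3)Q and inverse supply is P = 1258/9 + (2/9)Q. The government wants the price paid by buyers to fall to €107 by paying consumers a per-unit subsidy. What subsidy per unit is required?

At a buyer price of 107, quantity demanded is 100.6 − 0.3·107 = 68.5.
Sellers supply 68.5 only when they receive Ps = 1258/9 + (2/9)·68.5 = 155.
s = Ps − Pb = 155 − 107 = 48.

Required subsidy s = €48 per unit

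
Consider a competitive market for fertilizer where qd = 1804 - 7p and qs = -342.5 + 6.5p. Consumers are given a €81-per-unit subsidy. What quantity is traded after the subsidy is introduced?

Pre-subsidy: 1804 - 7p = -342.5 + 6.5p gives p* = 159, q* = 691.
With the rebate, buyers effectively pay pb = ps − 81, where ps is the price sellers receive.
Demand in terms of ps becomes qd = 1804 − 7(ps − 81) = 2371 - 7ps. Setting this equal to supply: 2371 - 7ps = -342.5 + 6.5ps, so ps = 201.
Buyers pay pb = 201 − 81 = 120; q' = -342.5 + 6.5·201 = 964.

q' = 964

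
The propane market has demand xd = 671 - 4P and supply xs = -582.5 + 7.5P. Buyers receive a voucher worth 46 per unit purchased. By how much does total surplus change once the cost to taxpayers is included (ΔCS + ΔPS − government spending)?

Net change in total surplus = -2760

Pre-subsidy: 671 - 4P = -582.5 + 7.5P gives P* = 109, x* = 235.
With the rebate, buyers effectively pay Pb = Ps − 46, where Ps is the price sellers receive.
Demand in terms of Ps becomes xd = 671 − 4(Ps − 46) = 855 - 4Ps. Setting this equal to supply: 855 - 4Ps = -582.5 + 7.5Ps, so Ps = 125.
Buyers pay Pb = 125 − 46 = 79; x' = -582.5 + 7.5·125 = 355.
ΔCS = ½(235 + 355)(109 − 79) = 8850; ΔPS = ½(235 + 355)(125 − 109) = 4720.
Government spending = 46 × 355 = 16330.
Net change = 8850 + 4720 − 16330 = -2760. The loss equals the DWL triangle ½·46·120.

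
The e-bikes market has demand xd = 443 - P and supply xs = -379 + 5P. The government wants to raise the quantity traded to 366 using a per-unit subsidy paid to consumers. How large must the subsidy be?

At x = 366, invert demand for the buyer price: Pb = (443 − 366)/1 = 77; invert supply for the seller price: Ps = (366 − (-379))/5 = 149.
The subsidy must fill the gap: s = Ps − Pb = 149 − 77 = 72.

Required subsidy s = 72 per unit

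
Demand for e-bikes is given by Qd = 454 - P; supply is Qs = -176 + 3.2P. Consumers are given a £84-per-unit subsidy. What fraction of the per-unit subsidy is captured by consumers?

Consumer share = 16/21

Pre-subsidy: 454 - P = -176 + 3.2P gives P* = 150, Q* = 304.
With the rebate, buyers effectively pay Pb = Ps − 84, where Ps is the price sellers receive.
Demand in terms of Ps becomes Qd = 454 − 1(Ps − 84) = 538 - Ps. Setting this equal to supply: 538 - Ps = -176 + 3.2Ps, so Ps = 170.
Buyers pay Pb = 170 − 84 = 86; Q' = -176 + 3.2·170 = 368.
Buyers' price falls by P* − Pb = 150 − 86 = 64; sellers' price rises by Ps − P* = 170 − 150 = 20.
So consumers capture 64/84 = 16/21 of each unit of subsidy.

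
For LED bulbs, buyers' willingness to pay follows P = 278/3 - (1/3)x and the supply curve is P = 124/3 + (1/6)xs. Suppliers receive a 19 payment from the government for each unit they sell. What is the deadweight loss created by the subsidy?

Deadweight loss = 361

Pre-subsidy: 278/3 - (1/3)x = 124/3 + (1/6)x gives x* = 308/3 and P* = 526/9.
With the subsidy, sellers receive Ps = Pb + 19 for each unit, where Pb is the price buyers pay.
On the curves, Pb = 278/3 - (1/3)x and Ps = 124/3 + (1/6)x; the wedge Ps − Pb = 19 gives 124/3 + (1/6)x − (278/3 - (1/3)x) = 19, so x' = 422/3.
Then Pb = 278/3 − (1/3)·(422/3) = 412/9 and Ps = 124/3 + (1/6)·(422/3) = 583/9.
The subsidy expands output by 422/3 − 308/3 = 38 past the efficient level; on those units the gap between marginal cost and willingness to pay runs from 0 up to 19.
DWL = ½ × 19 × 38 = 361.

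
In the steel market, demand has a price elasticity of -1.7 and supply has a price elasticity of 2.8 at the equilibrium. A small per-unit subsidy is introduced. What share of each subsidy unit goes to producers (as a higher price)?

Producer share = 17/45

For a small subsidy around the equilibrium, the benefit split depends on the relative slopes, which at a point are proportional to the elasticities.
Buyer share = εs/(εs + |εd|) = 2.8/(2.8 + 1.7) = 28/45; seller share = |εd|/(εs + |εd|) = 17/45.
So producers capture 17/45 of the subsidy.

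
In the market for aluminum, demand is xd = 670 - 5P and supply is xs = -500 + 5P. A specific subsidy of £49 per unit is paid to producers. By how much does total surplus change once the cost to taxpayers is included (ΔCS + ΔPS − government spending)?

Net change in total surplus = -£3001.25

Pre-subsidy: 670 - 5P = -500 + 5P gives P* = 117, x* = 85.
With the subsidy, sellers receive Ps = Pb + 49 for each unit, where Pb is the price buyers pay.
Supply in terms of Pb becomes xs = -500 + 5(Pb + 49) = -255 + 5Pb. Setting this equal to demand: 670 - 5Pb = -255 + 5Pb, so Pb = 92.5.
Sellers receive Ps = 92.5 + 49 = 141.5; x' = 670 − 5·92.5 = 207.5.
ΔCS = ½(85 + 207.5)(117 − 92.5) = 3583.125; ΔPS = ½(85 + 207.5)(141.5 − 117) = 3583.125.
Government spending = 49 × 207.5 = 10167.5.
Net change = 3583.125 + 3583.125 − 10167.5 = -3001.25. The loss equals the DWL triangle ½·49·122.5.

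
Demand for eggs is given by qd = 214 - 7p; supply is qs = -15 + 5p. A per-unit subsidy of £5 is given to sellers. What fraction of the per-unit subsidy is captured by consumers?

Pre-subsidy: 214 - 7p = -15 + 5p gives p* = 229/12, q* = 965/12.
With the subsidy, sellers receive ps = pb + 5 for each unit, where pb is the price buyers pay.
Supply in terms of pb becomes qs = -15 + 5(pb + 5) = 10 + 5pb. Setting this equal to demand: 214 - 7pb = 10 + 5pb, so pb = 17.
Sellers receive ps = 17 + 5 = 22; q' = 214 − 7·17 = 95.
Buyers' price falls by p* − pb = 229/12 − 17 = 25/12; sellers' price rises by ps − p* = 22 − 229/12 = 35/12.
So consumers capture (25/12)/5 = 5/12 of each unit of subsidy.

Consumer share = 5/12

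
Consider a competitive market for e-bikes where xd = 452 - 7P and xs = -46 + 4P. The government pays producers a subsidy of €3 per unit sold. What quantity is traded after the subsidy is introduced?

Pre-subsidy: 452 - 7P = -46 + 4P gives P* = 498/11, x* = 1486/11.
With the subsidy, sellers receive Ps = Pb + 3 for each unit, where Pb is the price buyers pay.
Supply in terms of Pb becomes xs = -46 + 4(Pb + 3) = -34 + 4Pb. Setting this equal to demand: 452 - 7Pb = -34 + 4Pb, so Pb = 486/11.
Sellers receive Ps = 486/11 + 3 = 519/11; x' = 452 − 7·(486/11) = 1570/11.

x' = 1570/11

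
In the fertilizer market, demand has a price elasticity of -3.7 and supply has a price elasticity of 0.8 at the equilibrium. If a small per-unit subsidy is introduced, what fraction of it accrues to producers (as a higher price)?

Producer share = 37/45

For a small subsidy around the equilibrium, the benefit split depends on the relative slopes, which at a point are proportional to the elasticities.
Buyer share = εs/(εs + |εd|) = 0.8/(0.8 + 3.7) = 8/45; seller share = |εd|/(εs + |εd|) = 37/45.
So producers capture 37/45 of the subsidy.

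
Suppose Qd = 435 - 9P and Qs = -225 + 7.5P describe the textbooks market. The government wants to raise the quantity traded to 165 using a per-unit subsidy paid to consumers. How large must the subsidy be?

Required subsidy s = 22 per unit

At Q = 165, invert demand for the buyer price: Pb = (435 − 165)/9 = 30; invert supply for the seller price: Ps = (165 − (-225))/7.5 = 52.
The subsidy must fill the gap: s = Ps − Pb = 52 − 30 = 22.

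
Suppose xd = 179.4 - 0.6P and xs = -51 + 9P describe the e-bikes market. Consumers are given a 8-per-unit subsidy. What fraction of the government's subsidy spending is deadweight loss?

Pre-subsidy: 179.4 - 0.6P = -51 + 9P gives P* = 24, x* = 165.
With the rebate, buyers effectively pay Pb = Ps − 8, where Ps is the price sellers receive.
Demand in terms of Ps becomes xd = 179.4 − 0.6(Ps − 8) = 184.2 - 0.6Ps. Setting this equal to supply: 184.2 - 0.6Ps = -51 + 9Ps, so Ps = 24.5.
Buyers pay Pb = 24.5 − 8 = 16.5; x' = -51 + 9·24.5 = 169.5.
ΔCS = ½(165 + 169.5)(24 − 16.5) = 1254.375; ΔPS = ½(165 + 169.5)(24.5 − 24) = 83.625.
Government spending = 8 × 169.5 = 1356.
DWL = ½ × 8 × (169.5 − 165) = 18; fraction = 18 / 1356 = 3/226.

DWL / government spending = 3/226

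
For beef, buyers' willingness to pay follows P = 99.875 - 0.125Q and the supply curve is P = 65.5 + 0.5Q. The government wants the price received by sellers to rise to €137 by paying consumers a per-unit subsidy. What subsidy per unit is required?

Required subsidy s = €55 per unit

At a seller price of 137, quantity supplied is -131 + 2·137 = 143.
Buyers absorb 143 only when they pay Pb = 99.875 − 0.125·143 = 82.
s = Ps − Pb = 137 − 82 = 55.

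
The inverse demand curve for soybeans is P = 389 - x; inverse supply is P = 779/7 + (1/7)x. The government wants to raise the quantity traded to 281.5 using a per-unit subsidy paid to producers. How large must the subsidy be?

Required subsidy s = 44 per unit

At x = 281.5, from the demand curve buyers pay Pb = 389 − 1·281.5 = 107.5; from the supply curve sellers need Ps = 779/7 + (1/7)·281.5 = 151.5.
The subsidy must fill the gap: s = Ps − Pb = 151.5 − 107.5 = 44.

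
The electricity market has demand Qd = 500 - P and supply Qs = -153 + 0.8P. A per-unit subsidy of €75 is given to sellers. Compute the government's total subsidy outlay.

Government cost = 38375/3

Pre-subsidy: 500 - P = -153 + 0.8P gives P* = 3265/9, Q* = 1235/9.
With the subsidy, sellers receive Ps = Pb + 75 for each unit, where Pb is the price buyers pay.
Supply in terms of Pb becomes Qs = -153 + 0.8(Pb + 75) = -93 + 0.8Pb. Setting this equal to demand: 500 - Pb = -93 + 0.8Pb, so Pb = 2965/9.
Sellers receive Ps = 2965/9 + 75 = 3640/9; Q' = 500 − 1·(2965/9) = 1535/9.
Government outlay = subsidy × quantity = 75 × 1535/9 = 38375/3.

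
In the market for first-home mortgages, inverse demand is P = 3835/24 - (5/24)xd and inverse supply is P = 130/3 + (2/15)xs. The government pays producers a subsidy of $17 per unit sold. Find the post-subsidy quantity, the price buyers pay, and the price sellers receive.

Pre-subsidy: 3835/24 - (5/24)x = 130/3 + (2/15)x gives x* = 13975/41 and P* = 3640/41.
With the subsidy, sellers receive Ps = Pb + 17 for each unit, where Pb is the price buyers pay.
On the curves, Pb = 3835/24 - (5/24)x and Ps = 130/3 + (2/15)x; the wedge Ps − Pb = 17 gives 130/3 + (2/15)x − (3835/24 - (5/24)x) = 17, so x' = 16015/41.
Then Pb = 3835/24 − (5/24)·(16015/41) = 3215/41 and Ps = 130/3 + (2/15)·(16015/41) = 3912/41.

x' = 16015/41; buyers pay 3215/41; sellers receive 3912/41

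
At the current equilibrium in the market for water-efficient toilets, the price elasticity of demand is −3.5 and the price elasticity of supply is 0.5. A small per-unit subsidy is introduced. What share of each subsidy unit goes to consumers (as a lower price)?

Consumer share = 0.125

For a small subsidy around the equilibrium, the benefit split depends on the relative slopes, which at a point are proportional to the elasticities.
Buyer share = εs/(εs + |εd|) = 0.5/(0.5 + 3.5) = 0.125; seller share = |εd|/(εs + |εd|) = 0.875.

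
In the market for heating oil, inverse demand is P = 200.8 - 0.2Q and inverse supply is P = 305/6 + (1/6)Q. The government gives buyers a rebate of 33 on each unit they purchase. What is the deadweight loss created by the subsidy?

Pre-subsidy: 200.8 - 0.2Q = 305/6 + (1/6)Q gives Q* = 409 and P* = 119.
With the rebate, buyers effectively pay Pb = Ps − 33, where Ps is the price sellers receive.
On the curves, Pb = 200.8 - 0.2Q and Ps = 305/6 + (1/6)Q; the wedge Ps − Pb = 33 gives 305/6 + (1/6)Q − (200.8 - 0.2Q) = 33, so Q' = 499.
Then Pb = 200.8 − 0.2·499 = 101 and Ps = 305/6 + (1/6)·499 = 134.
The subsidy expands output by 499 − 409 = 90 past the efficient level; on those units the gap between marginal cost and willingness to pay runs from 0 up to 33.
DWL = ½ × 33 × 90 = 1485.

Deadweight loss = 1485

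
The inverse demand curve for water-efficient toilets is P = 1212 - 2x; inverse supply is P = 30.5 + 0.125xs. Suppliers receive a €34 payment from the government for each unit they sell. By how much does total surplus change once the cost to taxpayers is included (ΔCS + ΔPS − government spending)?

Pre-subsidy: 1212 - 2x = 30.5 + 0.125x gives x* = 556 and P* = 100.
With the subsidy, sellers receive Ps = Pb + 34 for each unit, where Pb is the price buyers pay.
On the curves, Pb = 1212 - 2x and Ps = 30.5 + 0.125x; the wedge Ps − Pb = 34 gives 30.5 + 0.125x − (1212 - 2x) = 34, so x' = 572.
Then Pb = 1212 − 2·572 = 68 and Ps = 30.5 + 0.125·572 = 102.
ΔCS = ½(556 + 572)(100 − 68) = 18048; ΔPS = ½(556 + 572)(102 − 100) = 1128.
Government spending = 34 × 572 = 19448.
Net change = 18048 + 1128 − 19448 = -272. The loss equals the DWL triangle ½·34·16.

Net change in total surplus = -€272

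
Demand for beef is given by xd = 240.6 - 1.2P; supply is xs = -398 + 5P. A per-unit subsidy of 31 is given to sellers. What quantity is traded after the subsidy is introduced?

x' = 147

Pre-subsidy: 240.6 - 1.2P = -398 + 5P gives P* = 103, x* = 117.
With the subsidy, sellers receive Ps = Pb + 31 for each unit, where Pb is the price buyers pay.
Supply in terms of Pb becomes xs = -398 + 5(Pb + 31) = -243 + 5Pb. Setting this equal to demand: 240.6 - 1.2Pb = -243 + 5Pb, so Pb = 78.
Sellers receive Ps = 78 + 31 = 109; x' = 240.6 − 1.2·78 = 147.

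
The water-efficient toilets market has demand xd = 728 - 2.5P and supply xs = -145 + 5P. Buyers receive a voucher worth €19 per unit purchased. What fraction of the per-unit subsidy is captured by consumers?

Consumer share = 2/3

Pre-subsidy: 728 - 2.5P = -145 + 5P gives P* = 116.4, x* = 437.
With the rebate, buyers effectively pay Pb = Ps − 19, where Ps is the price sellers receive.
Demand in terms of Ps becomes xd = 728 − 2.5(Ps − 19) = 775.5 - 2.5Ps. Setting this equal to supply: 775.5 - 2.5Ps = -145 + 5Ps, so Ps = 1841/15.
Buyers pay Pb = 1841/15 − 19 = 1556/15; x' = -145 + 5·(1841/15) = 1406/3.
Buyers' price falls by P* − Pb = 116.4 − 1556/15 = 38/3; sellers' price rises by Ps − P* = 1841/15 − 116.4 = 19/3.
So consumers capture (38/3)/19 = 2/3 of each unit of subsidy.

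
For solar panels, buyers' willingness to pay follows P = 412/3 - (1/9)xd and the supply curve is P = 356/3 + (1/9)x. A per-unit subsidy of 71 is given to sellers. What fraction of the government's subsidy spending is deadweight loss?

Pre-subsidy: 412/3 - (1/9)x = 356/3 + (1/9)x gives x* = 84 and P* = 128.
With the subsidy, sellers receive Ps = Pb + 71 for each unit, where Pb is the price buyers pay.
On the curves, Pb = 412/3 - (1/9)x and Ps = 356/3 + (1/9)x; the wedge Ps − Pb = 71 gives 356/3 + (1/9)x − (412/3 - (1/9)x) = 71, so x' = 403.5.
Then Pb = 412/3 − (1/9)·403.5 = 92.5 and Ps = 356/3 + (1/9)·403.5 = 163.5.
ΔCS = ½(84 + 403.5)(128 − 92.5) = 8653.125; ΔPS = ½(84 + 403.5)(163.5 − 128) = 8653.125.
Government spending = 71 × 403.5 = 28648.5.
DWL = ½ × 71 × (403.5 − 84) = 11342.25; fraction = 11342.25 / 28648.5 = 213/538.

DWL / government spending = 213/538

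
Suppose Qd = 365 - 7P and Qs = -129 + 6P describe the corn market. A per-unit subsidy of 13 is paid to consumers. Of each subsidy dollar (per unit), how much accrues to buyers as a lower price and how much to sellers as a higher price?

Pre-subsidy: 365 - 7P = -129 + 6P gives P* = 38, Q* = 99.
With the rebate, buyers effectively pay Pb = Ps − 13, where Ps is the price sellers receive.
Demand in terms of Ps becomes Qd = 365 − 7(Ps − 13) = 456 - 7Ps. Setting this equal to supply: 456 - 7Ps = -129 + 6Ps, so Ps = 45.
Buyers pay Pb = 45 − 13 = 32; Q' = -129 + 6·45 = 141.
Buyers' price falls by P* − Pb = 38 − 32 = 6; sellers' price rises by Ps − P* = 45 − 38 = 7.

Buyers gain 6 per unit; sellers gain 7 per unit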